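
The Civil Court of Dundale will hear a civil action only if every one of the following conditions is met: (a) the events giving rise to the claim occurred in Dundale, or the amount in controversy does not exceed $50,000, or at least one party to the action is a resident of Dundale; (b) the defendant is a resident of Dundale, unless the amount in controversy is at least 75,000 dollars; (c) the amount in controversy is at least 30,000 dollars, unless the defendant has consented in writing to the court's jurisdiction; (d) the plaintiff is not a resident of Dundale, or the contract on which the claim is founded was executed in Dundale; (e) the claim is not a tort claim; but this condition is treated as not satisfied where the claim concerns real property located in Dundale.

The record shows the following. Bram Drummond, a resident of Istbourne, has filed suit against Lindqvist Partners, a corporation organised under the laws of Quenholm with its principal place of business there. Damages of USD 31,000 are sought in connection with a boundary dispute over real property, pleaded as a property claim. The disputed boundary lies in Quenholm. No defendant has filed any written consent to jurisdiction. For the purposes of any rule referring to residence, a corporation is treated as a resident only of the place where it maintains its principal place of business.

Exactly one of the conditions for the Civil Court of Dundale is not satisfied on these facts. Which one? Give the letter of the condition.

The Civil Court of Dundale:
  (a) The amount in controversy is 31,000 dollars, within the 50,000 dollars ceiling, so one alternative holds. Condition met.
  (b) The defendant resides in Quenholm, not Dundale. And the amount in controversy is 31,000 dollars, below the USD 75,000 floor, so the proviso does not save it. Condition not met.
  (c) The amount in controversy is 31,000 dollars, which meets the USD 30,000 floor. Condition met.
  (d) The plaintiff resides in Istbourne, which is not Dundale — that alternative is enough. Met.
  (e) The claim is a property claim, not a tort claim. And the carve-out is inapplicable — the property lies in Quenholm, not Dundale. Condition met.
Only condition (b) fails.

(b)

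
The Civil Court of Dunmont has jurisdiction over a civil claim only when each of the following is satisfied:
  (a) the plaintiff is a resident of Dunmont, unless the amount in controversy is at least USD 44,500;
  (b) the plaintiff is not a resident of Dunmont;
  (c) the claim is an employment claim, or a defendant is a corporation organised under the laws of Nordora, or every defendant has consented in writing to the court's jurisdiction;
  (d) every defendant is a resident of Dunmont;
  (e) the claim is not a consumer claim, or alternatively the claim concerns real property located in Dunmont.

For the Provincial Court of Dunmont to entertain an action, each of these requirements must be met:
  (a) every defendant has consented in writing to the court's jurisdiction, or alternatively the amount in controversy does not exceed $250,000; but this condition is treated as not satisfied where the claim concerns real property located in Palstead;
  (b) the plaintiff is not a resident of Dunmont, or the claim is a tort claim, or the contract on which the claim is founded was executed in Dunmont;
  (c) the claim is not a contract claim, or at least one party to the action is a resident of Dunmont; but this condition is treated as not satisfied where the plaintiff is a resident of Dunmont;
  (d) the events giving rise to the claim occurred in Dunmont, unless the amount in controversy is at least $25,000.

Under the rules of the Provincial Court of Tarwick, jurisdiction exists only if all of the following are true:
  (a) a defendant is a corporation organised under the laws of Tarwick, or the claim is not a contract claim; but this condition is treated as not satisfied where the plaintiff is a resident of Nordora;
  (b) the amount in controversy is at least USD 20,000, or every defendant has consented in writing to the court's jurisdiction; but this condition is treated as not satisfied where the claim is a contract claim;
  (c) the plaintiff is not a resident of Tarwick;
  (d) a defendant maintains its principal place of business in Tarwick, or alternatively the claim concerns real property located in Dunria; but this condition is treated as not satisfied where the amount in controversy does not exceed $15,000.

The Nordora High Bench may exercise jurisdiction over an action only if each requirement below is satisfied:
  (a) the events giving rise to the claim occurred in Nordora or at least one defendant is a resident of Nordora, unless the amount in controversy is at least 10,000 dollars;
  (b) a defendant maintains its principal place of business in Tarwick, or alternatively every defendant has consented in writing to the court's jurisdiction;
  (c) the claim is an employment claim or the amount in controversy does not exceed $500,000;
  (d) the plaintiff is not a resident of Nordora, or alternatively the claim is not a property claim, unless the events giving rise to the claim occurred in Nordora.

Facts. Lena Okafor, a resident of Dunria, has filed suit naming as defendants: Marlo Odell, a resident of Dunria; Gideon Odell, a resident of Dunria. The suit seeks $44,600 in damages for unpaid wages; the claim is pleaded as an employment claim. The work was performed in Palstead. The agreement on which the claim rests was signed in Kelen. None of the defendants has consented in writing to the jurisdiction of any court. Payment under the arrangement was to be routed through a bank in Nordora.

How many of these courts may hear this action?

1

The Civil Court of Dunmont:
  (a) The plaintiff resides in Dunria, not Dunmont. The proviso rescues it, though: the amount in controversy is $44,600, which meets the $44,500 floor. Satisfied.
  (b) The plaintiff resides in Dunria, which is not Dunmont. Met.
  (c) The claim is an employment claim — that alternative is enough. Condition met.
  (d) The defendants reside as follows — Marlo Odell in Dunria, Gideon Odell in Dunria — not all in Dunmont. Not met.
  (e) The claim is an employment claim, not a consumer claim, which satisfies one of the alternatives. Condition met.
  → The court lacks jurisdiction.
The Provincial Court of Dunmont:
  (a) The amount in controversy is 44,600 dollars, within the 250,000 dollars ceiling, so one alternative holds. The exception is not triggered, since the claim does not concern real property. Met.
  (b) The plaintiff resides in Dunria, which is not Dunmont, which satisfies one of the alternatives. Satisfied.
  (c) The claim is an employment claim, not a contract claim, so this disjunct is met. And the carve-out is inapplicable — the plaintiff resides in Dunria, not Dunmont. Met.
  (d) The operative events occurred in Palstead, not Dunmont. But the amount in controversy is USD 44,600, which meets the 25,000 dollars floor, and the 'unless' clause therefore excuses the requirement. Condition met.
  → Jurisdiction lies.
The Provincial Court of Tarwick:
  (a) The claim is an employment claim, not a contract claim, so one alternative holds. The exception is not triggered, since the plaintiff resides in Dunria, not Nordora. Condition met.
  (b) The amount in controversy is 44,600 dollars, which meets the 20,000 dollars floor, so this disjunct is met. And the carve-out is inapplicable — the claim is an employment claim, not a contract claim. Condition met.
  (c) The plaintiff resides in Dunria, which is not Tarwick. Condition met.
  (d) No defendant is a corporation; the claim does not concern real property — none of the alternatives is met. Not met.
  → The court lacks jurisdiction.
The Nordora High Bench:
  (a) The operative events occurred in Palstead, not Nordora; no defendant resides in Nordora (they reside in Dunria, Dunria) — none of the alternatives is met. However, the amount in controversy is 44,600 dollars, which meets the USD 10,000 floor, so the 'unless' proviso supplies this condition. Satisfied.
  (b) No defendant is a corporation; no such written consent has been filed — no alternative holds. Not met.
  (c) The claim is an employment claim, so one alternative holds. Met.
  (d) The plaintiff resides in Dunria, which is not Nordora, which satisfies one of the alternatives. Satisfied.
  → No jurisdiction.
Courts with jurisdiction: the Provincial Court of Dunmont — 1 in total.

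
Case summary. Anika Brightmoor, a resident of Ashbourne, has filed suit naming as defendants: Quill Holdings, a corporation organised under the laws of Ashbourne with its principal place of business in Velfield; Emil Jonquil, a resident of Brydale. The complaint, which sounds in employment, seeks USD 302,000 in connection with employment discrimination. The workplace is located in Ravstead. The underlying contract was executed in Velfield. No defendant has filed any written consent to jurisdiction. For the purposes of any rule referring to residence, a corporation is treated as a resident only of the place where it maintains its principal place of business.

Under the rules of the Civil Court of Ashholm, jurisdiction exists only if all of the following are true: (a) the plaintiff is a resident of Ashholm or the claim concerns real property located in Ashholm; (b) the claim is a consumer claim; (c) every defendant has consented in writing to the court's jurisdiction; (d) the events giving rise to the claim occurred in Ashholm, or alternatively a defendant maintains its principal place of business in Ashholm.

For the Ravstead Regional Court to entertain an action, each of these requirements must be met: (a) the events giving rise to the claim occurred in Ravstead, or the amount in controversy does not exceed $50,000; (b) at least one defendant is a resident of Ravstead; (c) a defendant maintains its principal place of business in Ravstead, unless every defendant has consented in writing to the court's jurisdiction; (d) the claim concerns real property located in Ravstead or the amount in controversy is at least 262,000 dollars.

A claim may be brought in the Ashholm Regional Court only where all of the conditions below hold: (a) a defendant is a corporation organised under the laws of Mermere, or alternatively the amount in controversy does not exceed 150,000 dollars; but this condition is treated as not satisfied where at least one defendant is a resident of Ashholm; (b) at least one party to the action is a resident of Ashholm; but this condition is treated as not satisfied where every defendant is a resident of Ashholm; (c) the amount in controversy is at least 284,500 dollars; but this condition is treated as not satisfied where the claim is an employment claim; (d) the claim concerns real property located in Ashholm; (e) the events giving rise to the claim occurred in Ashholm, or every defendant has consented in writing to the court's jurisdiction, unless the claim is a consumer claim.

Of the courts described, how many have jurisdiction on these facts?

0

The Civil Court of Ashholm:
  (a) The plaintiff resides in Ashbourne, not Ashholm; the claim does not concern real property — no alternative holds. Not met.
  (b) The claim is an employment claim, not a consumer claim. Not satisfied.
  (c) No such written consent has been filed. Not met.
  (d) The operative events occurred in Ravstead, not Ashholm; the corporate defendant(s) have their principal place of business in Velfield, not Ashholm — none of the alternatives is met. Not satisfied.
  → Not every requirement is met — no jurisdiction.
The Ravstead Regional Court:
  (a) The operative events occurred in Ravstead, so one alternative holds. Met.
  (b) No defendant resides in Ravstead (they reside in Velfield, Brydale). Fails.
  (c) The corporate defendant(s) have their principal place of business in Velfield, not Ravstead. Nor does the 'unless' clause help: no such written consent has been filed. Fails.
  (d) The amount in controversy is $302,000, which meets the $262,000 floor — that alternative is enough. Satisfied.
  → The court lacks jurisdiction.
The Ashholm Regional Court:
  (a) The corporate defendant(s) are organised in Ashbourne, not Mermere; the amount in controversy is 302,000 dollars, above the USD 150,000 ceiling — no alternative holds. Fails.
  (b) No party resides in Ashholm. Fails.
  (c) The amount in controversy is $302,000, which meets the 284,500 dollars floor. But the carve-out bites: the claim is an employment claim. Not met.
  (d) The claim does not concern real property. Condition not met.
  (e) The operative events occurred in Ravstead, not Ashholm; no such written consent has been filed — no alternative holds. Nor does the 'unless' clause help: the claim is an employment claim, not a consumer claim. Not met.
  → Not every requirement is met — no jurisdiction.
No court satisfies all of its conditions.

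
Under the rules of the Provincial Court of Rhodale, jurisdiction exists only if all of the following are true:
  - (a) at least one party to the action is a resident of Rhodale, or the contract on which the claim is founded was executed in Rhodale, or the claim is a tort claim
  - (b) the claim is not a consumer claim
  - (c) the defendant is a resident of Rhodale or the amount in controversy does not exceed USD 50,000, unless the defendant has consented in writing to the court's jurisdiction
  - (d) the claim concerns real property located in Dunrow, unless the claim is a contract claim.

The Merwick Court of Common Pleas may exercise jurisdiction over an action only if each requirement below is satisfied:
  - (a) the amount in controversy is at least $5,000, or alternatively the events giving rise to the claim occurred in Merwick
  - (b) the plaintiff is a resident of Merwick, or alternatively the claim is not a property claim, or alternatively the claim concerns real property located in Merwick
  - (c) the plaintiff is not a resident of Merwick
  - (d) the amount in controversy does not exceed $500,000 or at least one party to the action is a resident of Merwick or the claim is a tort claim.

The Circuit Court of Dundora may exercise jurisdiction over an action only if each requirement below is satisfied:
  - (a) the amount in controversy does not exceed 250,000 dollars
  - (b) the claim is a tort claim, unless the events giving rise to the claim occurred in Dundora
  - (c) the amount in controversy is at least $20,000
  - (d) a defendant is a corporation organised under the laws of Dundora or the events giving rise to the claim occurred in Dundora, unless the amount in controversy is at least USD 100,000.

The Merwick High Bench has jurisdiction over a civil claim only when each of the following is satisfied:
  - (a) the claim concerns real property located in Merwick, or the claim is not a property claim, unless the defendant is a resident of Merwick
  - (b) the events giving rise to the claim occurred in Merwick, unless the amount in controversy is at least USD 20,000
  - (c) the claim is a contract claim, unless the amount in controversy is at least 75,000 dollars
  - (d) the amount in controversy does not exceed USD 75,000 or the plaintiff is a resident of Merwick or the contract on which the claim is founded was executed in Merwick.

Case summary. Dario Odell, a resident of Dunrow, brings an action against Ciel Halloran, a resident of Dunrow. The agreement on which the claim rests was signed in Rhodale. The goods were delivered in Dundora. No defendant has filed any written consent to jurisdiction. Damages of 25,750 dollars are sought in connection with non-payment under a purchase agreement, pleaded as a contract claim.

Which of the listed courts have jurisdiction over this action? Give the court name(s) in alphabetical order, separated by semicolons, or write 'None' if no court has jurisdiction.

The Provincial Court of Rhodale:
  (a) The contract was executed in Rhodale, so this disjunct is met. Met.
  (b) The claim is a contract claim, not a consumer claim. Met.
  (c) The amount in controversy is $25,750, within the $50,000 ceiling — that alternative is enough. Met.
  (d) The claim does not concern real property. However, the claim is a contract claim, so the 'unless' proviso supplies this condition. Met.
  → All conditions met; jurisdiction exists.
The Merwick Court of Common Pleas:
  (a) The amount in controversy is 25,750 dollars, which meets the USD 5,000 floor — that alternative is enough. Met.
  (b) The claim is a contract claim, not a property claim, which satisfies one of the alternatives. Satisfied.
  (c) The plaintiff resides in Dunrow, which is not Merwick. Met.
  (d) The amount in controversy is $25,750, within the 500,000 dollars ceiling, so one alternative holds. Condition met.
  → All conditions met; jurisdiction exists.
The Circuit Court of Dundora:
  (a) The amount in controversy is 25,750 dollars, within the USD 250,000 ceiling. Condition met.
  (b) The claim is a contract claim, not a tort claim. However, the operative events occurred in Dundora, so the 'unless' proviso supplies this condition. Condition met.
  (c) The amount in controversy is USD 25,750, which meets the $20,000 floor. Satisfied.
  (d) The operative events occurred in Dundora, so this disjunct is met. Met.
  → All conditions met; jurisdiction exists.
The Merwick High Bench:
  (a) The claim is a contract claim, not a property claim — that alternative is enough. Condition met.
  (b) The operative events occurred in Dundora, not Merwick. But the amount in controversy is $25,750, which meets the 20,000 dollars floor, and the 'unless' clause therefore excuses the requirement. Satisfied.
  (c) The claim is a contract claim. Satisfied.
  (d) The amount in controversy is USD 25,750, within the $75,000 ceiling, so this disjunct is met. Satisfied.
  → Every requirement is satisfied — jurisdiction.

the Circuit Court of Dundora; the Merwick Court of Common Pleas; the Merwick High Bench; the Provincial Court of Rhodale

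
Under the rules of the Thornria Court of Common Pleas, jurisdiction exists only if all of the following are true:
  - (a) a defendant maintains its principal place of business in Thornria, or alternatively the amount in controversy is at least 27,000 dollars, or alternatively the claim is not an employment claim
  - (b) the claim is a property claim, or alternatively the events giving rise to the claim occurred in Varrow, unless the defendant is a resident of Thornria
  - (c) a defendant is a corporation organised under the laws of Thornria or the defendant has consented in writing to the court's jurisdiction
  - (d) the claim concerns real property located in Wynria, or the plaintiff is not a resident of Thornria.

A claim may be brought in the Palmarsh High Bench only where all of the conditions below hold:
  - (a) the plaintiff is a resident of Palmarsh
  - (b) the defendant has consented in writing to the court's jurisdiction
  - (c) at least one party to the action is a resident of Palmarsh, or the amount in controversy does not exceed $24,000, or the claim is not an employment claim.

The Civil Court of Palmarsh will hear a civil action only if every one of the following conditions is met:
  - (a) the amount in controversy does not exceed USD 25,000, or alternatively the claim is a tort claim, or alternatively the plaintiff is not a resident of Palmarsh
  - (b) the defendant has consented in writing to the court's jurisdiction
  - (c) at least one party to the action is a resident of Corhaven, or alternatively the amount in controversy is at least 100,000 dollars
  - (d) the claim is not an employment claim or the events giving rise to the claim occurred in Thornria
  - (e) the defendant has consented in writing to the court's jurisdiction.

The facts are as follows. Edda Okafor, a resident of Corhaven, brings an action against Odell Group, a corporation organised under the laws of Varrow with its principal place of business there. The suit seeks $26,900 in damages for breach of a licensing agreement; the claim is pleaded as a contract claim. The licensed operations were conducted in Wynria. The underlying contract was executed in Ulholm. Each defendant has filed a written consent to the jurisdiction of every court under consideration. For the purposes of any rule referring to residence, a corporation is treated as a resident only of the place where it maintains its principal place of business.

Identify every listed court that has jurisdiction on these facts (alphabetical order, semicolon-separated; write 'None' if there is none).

The Thornria Court of Common Pleas:
  (a) The claim is a contract claim, not an employment claim, which satisfies one of the alternatives. Satisfied.
  (b) The claim is a contract claim, not a property claim; the operative events occurred in Wynria, not Varrow — none of the alternatives is met. The proviso offers no rescue either, since the defendant resides in Varrow, not Thornria. Not met.
  (c) Every defendant has filed written consent, so one alternative holds. Satisfied.
  (d) The plaintiff resides in Corhaven, which is not Thornria, which satisfies one of the alternatives. Met.
  → The court lacks jurisdiction.
The Palmarsh High Bench:
  (a) The plaintiff resides in Corhaven, not Palmarsh. Not met.
  (b) Every defendant has filed written consent. Satisfied.
  (c) The claim is a contract claim, not an employment claim, which satisfies one of the alternatives. Condition met.
  → At least one condition fails; no jurisdiction.
The Civil Court of Palmarsh:
  (a) The plaintiff resides in Corhaven, which is not Palmarsh, so this disjunct is met. Condition met.
  (b) Every defendant has filed written consent. Condition met.
  (c) Edda Okafor resides in Corhaven — that alternative is enough. Met.
  (d) The claim is a contract claim, not an employment claim, so this disjunct is met. Satisfied.
  (e) Every defendant has filed written consent. Met.
  → The court has jurisdiction.

the Civil Court of Palmarsh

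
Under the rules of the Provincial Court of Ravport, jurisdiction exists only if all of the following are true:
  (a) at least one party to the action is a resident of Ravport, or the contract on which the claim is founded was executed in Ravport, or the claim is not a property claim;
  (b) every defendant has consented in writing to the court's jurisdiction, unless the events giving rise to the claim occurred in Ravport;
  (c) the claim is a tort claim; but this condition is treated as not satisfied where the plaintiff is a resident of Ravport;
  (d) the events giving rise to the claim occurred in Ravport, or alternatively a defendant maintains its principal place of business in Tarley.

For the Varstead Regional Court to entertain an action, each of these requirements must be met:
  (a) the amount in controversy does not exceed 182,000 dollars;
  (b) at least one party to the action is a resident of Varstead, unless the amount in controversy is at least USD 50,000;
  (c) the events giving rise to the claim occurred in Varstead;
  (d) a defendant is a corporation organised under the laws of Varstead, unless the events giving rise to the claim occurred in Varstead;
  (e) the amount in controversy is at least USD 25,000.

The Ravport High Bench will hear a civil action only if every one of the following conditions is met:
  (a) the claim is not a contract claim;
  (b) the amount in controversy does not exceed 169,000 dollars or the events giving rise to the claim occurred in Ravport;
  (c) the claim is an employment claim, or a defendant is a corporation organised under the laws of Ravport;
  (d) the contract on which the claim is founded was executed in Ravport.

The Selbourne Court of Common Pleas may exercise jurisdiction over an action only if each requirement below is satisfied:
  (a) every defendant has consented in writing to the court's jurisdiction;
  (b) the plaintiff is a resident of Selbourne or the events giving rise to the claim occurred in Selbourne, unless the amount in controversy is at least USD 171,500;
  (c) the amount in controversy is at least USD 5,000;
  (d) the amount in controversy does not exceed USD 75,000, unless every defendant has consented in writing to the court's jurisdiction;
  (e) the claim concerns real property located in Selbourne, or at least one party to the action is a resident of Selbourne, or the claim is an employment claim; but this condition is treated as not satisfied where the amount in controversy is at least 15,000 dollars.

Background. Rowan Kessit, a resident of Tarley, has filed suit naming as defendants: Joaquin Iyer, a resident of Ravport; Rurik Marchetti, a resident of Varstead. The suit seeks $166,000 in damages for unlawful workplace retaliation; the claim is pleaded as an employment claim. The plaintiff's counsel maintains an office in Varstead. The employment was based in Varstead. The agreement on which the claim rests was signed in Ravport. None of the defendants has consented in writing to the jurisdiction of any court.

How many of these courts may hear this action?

2

The Provincial Court of Ravport:
  (a) Joaquin Iyer resides in Ravport, so this disjunct is met. Met.
  (b) No such written consent has been filed. Nor does the 'unless' clause help: the operative events occurred in Varstead, not Ravport. Not met.
  (c) The claim is an employment claim, not a tort claim. Not satisfied.
  (d) The operative events occurred in Varstead, not Ravport; no defendant is a corporation — none of the alternatives is met. Not met.
  → Not every requirement is met — no jurisdiction.
The Varstead Regional Court:
  (a) The amount in controversy is USD 166,000, within the USD 182,000 ceiling. Condition met.
  (b) Rurik Marchetti resides in Varstead. Condition met.
  (c) The operative events occurred in Varstead. Met.
  (d) No defendant is a corporation. But the operative events occurred in Varstead, and the 'unless' clause therefore excuses the requirement. Satisfied.
  (e) The amount in controversy is 166,000 dollars, which meets the USD 25,000 floor. Met.
  → Jurisdiction lies.
The Ravport High Bench:
  (a) The claim is an employment claim, not a contract claim. Met.
  (b) The amount in controversy is $166,000, within the 169,000 dollars ceiling — that alternative is enough. Condition met.
  (c) The claim is an employment claim, so this disjunct is met. Condition met.
  (d) The contract was executed in Ravport. Condition met.
  → Every requirement is satisfied — jurisdiction.
The Selbourne Court of Common Pleas:
  (a) No such written consent has been filed. Condition not met.
  (b) The plaintiff resides in Tarley, not Selbourne; the operative events occurred in Varstead, not Selbourne — none of the alternatives is met. Nor does the 'unless' clause help: the amount in controversy is 166,000 dollars, below the $171,500 floor. Not satisfied.
  (c) The amount in controversy is USD 166,000, which meets the 5,000 dollars floor. Satisfied.
  (d) The amount in controversy is 166,000 dollars, above the 75,000 dollars ceiling. The proviso offers no rescue either, since no such written consent has been filed. Not satisfied.
  (e) The claim is an employment claim, so this disjunct is met. However, the amount in controversy is 166,000 dollars, which meets the 15,000 dollars floor, which falls within the stated exception and so defeats the condition. Fails.
  → Not every requirement is met — no jurisdiction.
Courts with jurisdiction: the Varstead Regional Court, the Ravport High Bench — 2 in total.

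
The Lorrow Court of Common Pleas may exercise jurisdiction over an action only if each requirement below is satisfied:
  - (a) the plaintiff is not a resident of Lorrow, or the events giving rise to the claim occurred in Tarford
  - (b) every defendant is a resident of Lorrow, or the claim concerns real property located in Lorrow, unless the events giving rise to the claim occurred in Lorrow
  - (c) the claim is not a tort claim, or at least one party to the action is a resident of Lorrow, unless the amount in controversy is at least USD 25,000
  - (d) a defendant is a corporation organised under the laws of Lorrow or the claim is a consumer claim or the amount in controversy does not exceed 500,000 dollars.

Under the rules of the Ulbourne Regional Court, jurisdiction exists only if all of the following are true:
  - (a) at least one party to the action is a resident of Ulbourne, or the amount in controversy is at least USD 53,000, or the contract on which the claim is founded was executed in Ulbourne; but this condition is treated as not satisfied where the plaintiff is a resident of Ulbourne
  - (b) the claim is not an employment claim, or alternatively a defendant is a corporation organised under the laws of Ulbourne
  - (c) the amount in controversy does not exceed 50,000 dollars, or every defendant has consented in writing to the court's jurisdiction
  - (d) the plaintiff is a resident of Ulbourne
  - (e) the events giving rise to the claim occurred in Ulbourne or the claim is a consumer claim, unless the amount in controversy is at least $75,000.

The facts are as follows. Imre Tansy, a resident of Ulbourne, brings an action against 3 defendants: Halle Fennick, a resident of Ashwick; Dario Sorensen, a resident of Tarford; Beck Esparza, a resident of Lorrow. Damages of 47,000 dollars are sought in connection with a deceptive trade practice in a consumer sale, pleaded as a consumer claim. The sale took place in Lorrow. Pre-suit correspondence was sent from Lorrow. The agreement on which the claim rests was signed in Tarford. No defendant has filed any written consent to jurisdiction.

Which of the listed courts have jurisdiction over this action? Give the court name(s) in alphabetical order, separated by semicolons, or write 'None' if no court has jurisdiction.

The Lorrow Court of Common Pleas:
  (a) The plaintiff resides in Ulbourne, which is not Lorrow, so this disjunct is met. Satisfied.
  (b) The defendants reside as follows — Halle Fennick in Ashwick, Dario Sorensen in Tarford, Beck Esparza in Lorrow — not all in Lorrow; the claim does not concern real property — every alternative fails. But the operative events occurred in Lorrow, and the 'unless' clause therefore excuses the requirement. Met.
  (c) The claim is a consumer claim, not a tort claim — that alternative is enough. Satisfied.
  (d) The claim is a consumer claim, so this disjunct is met. Met.
  → All conditions met; jurisdiction exists.
The Ulbourne Regional Court:
  (a) Imre Tansy resides in Ulbourne, which satisfies one of the alternatives. But the plaintiff resides in Ulbourne, triggering the carve-out and defeating this condition. Fails.
  (b) The claim is a consumer claim, not an employment claim, which satisfies one of the alternatives. Condition met.
  (c) The amount in controversy is USD 47,000, within the USD 50,000 ceiling, so this disjunct is met. Met.
  (d) The plaintiff resides in Ulbourne. Met.
  (e) The claim is a consumer claim, so this disjunct is met. Condition met.
  → Not every requirement is met — no jurisdiction.

the Lorrow Court of Common Pleas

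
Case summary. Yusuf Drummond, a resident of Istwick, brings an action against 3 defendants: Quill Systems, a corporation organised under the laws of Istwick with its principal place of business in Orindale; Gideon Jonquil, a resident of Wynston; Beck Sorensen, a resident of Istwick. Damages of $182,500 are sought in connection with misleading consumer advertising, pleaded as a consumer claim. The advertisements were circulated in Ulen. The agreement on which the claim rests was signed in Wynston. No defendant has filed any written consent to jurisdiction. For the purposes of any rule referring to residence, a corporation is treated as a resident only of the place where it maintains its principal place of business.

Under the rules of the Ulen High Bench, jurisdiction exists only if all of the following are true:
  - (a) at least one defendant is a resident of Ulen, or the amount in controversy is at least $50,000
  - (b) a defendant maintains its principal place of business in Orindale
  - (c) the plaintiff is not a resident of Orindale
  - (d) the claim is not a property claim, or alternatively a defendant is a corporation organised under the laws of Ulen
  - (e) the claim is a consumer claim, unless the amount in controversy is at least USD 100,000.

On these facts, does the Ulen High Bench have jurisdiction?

Yes

The Ulen High Bench:
  (a) The amount in controversy is 182,500 dollars, which meets the USD 50,000 floor — that alternative is enough. Met.
  (b) Quill Systems has its principal place of business in Orindale. Satisfied.
  (c) The plaintiff resides in Istwick, which is not Orindale. Condition met.
  (d) The claim is a consumer claim, not a property claim, which satisfies one of the alternatives. Satisfied.
  (e) The claim is a consumer claim. Met.
  → Every requirement is satisfied — jurisdiction.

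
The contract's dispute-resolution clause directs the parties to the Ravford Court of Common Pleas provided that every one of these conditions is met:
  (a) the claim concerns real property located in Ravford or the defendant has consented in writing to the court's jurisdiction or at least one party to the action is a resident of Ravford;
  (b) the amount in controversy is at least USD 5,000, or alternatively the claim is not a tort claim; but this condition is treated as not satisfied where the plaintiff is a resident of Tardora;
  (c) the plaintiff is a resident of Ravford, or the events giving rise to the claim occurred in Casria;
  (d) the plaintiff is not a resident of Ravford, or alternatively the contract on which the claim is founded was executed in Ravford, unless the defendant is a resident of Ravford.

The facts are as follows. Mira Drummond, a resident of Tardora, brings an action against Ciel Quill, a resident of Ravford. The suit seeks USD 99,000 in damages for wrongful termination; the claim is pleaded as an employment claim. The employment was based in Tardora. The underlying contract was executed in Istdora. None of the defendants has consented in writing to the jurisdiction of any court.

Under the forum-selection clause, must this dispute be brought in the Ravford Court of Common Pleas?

No

The Ravford Court of Common Pleas:
  (a) Ciel Quill resides in Ravford, which satisfies one of the alternatives. Met.
  (b) The amount in controversy is USD 99,000, which meets the 5,000 dollars floor, so one alternative holds. But the plaintiff resides in Tardora, triggering the carve-out and defeating this condition. Fails.
  (c) The plaintiff resides in Tardora, not Ravford; the operative events occurred in Tardora, not Casria — no alternative holds. Condition not met.
  (d) The plaintiff resides in Tardora, which is not Ravford, so one alternative holds. Satisfied.
  → The clause does not apply.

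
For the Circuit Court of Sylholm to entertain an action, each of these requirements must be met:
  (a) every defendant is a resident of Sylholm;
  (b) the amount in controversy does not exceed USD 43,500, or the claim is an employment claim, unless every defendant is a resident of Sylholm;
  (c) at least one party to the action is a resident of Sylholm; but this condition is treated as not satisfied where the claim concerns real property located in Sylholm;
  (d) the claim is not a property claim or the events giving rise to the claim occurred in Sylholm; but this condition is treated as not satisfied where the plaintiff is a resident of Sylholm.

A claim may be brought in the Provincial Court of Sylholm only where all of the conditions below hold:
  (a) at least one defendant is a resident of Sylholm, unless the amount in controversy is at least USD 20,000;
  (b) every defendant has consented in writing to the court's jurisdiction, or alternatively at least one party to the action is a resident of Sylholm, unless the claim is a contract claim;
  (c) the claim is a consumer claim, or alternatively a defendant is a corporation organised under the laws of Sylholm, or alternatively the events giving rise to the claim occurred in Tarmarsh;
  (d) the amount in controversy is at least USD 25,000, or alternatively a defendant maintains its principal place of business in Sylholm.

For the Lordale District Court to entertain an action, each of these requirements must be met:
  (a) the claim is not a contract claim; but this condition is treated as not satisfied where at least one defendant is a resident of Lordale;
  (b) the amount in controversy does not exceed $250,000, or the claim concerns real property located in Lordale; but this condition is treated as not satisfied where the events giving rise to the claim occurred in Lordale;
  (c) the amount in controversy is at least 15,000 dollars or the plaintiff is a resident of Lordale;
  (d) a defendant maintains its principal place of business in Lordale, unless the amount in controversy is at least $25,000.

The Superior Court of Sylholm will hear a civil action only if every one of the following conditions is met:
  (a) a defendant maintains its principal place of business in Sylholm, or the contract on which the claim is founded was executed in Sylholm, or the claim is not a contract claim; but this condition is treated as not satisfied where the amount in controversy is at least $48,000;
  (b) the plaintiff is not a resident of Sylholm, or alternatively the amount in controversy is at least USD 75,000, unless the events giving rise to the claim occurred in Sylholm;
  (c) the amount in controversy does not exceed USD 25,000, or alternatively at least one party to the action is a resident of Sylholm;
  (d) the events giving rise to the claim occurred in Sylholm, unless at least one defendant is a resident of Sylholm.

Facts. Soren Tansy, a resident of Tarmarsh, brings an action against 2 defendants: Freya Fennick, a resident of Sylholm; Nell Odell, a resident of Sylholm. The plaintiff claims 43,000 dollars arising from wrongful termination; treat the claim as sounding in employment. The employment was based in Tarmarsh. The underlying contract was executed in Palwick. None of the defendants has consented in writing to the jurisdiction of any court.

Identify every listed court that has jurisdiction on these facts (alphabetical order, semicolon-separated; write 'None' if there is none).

the Circuit Court of Sylholm; the Lordale District Court; the Provincial Court of Sylholm; the Superior Court of Sylholm

The Circuit Court of Sylholm:
  (a) The defendants reside as follows — Freya Fennick in Sylholm, Nell Odell in Sylholm — all in Sylholm. Condition met.
  (b) The amount in controversy is $43,000, within the 43,500 dollars ceiling, which satisfies one of the alternatives. Satisfied.
  (c) Freya Fennick resides in Sylholm. The exception is not triggered, since the claim does not concern real property. Met.
  (d) The claim is an employment claim, not a property claim — that alternative is enough. The carve-out does not apply: the plaintiff resides in Tarmarsh, not Sylholm. Condition met.
  → Jurisdiction lies.
The Provincial Court of Sylholm:
  (a) Freya Fennick resides in Sylholm. Condition met.
  (b) Freya Fennick resides in Sylholm, so one alternative holds. Met.
  (c) The operative events occurred in Tarmarsh, so this disjunct is met. Met.
  (d) The amount in controversy is 43,000 dollars, which meets the $25,000 floor, so this disjunct is met. Condition met.
  → Jurisdiction lies.
The Lordale District Court:
  (a) The claim is an employment claim, not a contract claim. And the carve-out is inapplicable — no defendant resides in Lordale (they reside in Sylholm, Sylholm). Met.
  (b) The amount in controversy is $43,000, within the 250,000 dollars ceiling, so one alternative holds. And the carve-out is inapplicable — the operative events occurred in Tarmarsh, not Lordale. Condition met.
  (c) The amount in controversy is 43,000 dollars, which meets the 15,000 dollars floor, so this disjunct is met. Condition met.
  (d) No defendant is a corporation. However, the amount in controversy is 43,000 dollars, which meets the 25,000 dollars floor, so the 'unless' proviso supplies this condition. Condition met.
  → The court has jurisdiction.
The Superior Court of Sylholm:
  (a) The claim is an employment claim, not a contract claim — that alternative is enough. The exception is not triggered, since the amount in controversy is 43,000 dollars, below the USD 48,000 floor. Satisfied.
  (b) The plaintiff resides in Tarmarsh, which is not Sylholm, so one alternative holds. Condition met.
  (c) Freya Fennick resides in Sylholm, which satisfies one of the alternatives. Condition met.
  (d) The operative events occurred in Tarmarsh, not Sylholm. But Freya Fennick resides in Sylholm, and the 'unless' clause therefore excuses the requirement. Condition met.
  → Every requirement is satisfied — jurisdiction.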